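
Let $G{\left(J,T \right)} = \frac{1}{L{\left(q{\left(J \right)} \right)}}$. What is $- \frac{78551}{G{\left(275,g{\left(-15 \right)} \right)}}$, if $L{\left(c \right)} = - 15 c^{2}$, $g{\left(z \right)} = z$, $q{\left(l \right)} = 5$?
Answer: $29456625$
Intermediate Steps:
$G{\left(J,T \right)} = - \frac{1}{375}$ ($G{\left(J,T \right)} = \frac{1}{\left(-15\right) 5^{2}} = \frac{1}{\left(-15\right) 25} = \frac{1}{-375} = - \frac{1}{375}$)
$- \frac{78551}{G{\left(275,g{\left(-15 \right)} \right)}} = - \frac{78551}{- \frac{1}{375}} = \left(-78551\right) \left(-375\right) = 29456625$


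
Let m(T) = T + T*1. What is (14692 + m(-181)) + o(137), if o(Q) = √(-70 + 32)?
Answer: 14330 + I*√38 ≈ 14330.0 + 6.1644*I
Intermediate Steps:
m(T) = 2*T (m(T) = T + T = 2*T)
o(Q) = I*√38 (o(Q) = √(-38) = I*√38)
(14692 + m(-181)) + o(137) = (14692 + 2*(-181)) + I*√38 = (14692 - 362) + I*√38 = 14330 + I*√38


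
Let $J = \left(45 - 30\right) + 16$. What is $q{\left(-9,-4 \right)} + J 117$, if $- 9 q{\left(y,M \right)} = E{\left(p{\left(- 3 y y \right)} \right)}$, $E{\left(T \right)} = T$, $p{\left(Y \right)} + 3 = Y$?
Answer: $\frac{10963}{3} \approx 3654.3$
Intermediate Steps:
$p{\left(Y \right)} = -3 + Y$
$q{\left(y,M \right)} = \frac{1}{3} + \frac{y^{2}}{3}$ ($q{\left(y,M \right)} = - \frac{-3 + - 3 y y}{9} = - \frac{-3 - 3 y^{2}}{9} = \frac{1}{3} + \frac{y^{2}}{3}$)
$J = 31$ ($J = 15 + 16 = 31$)
$q{\left(-9,-4 \right)} + J 117 = \left(\frac{1}{3} + \frac{\left(-9\right)^{2}}{3}\right) + 31 \cdot 117 = \left(\frac{1}{3} + \frac{1}{3} \cdot 81\right) + 3627 = \left(\frac{1}{3} + 27\right) + 3627 = \frac{82}{3} + 3627 = \frac{10963}{3}$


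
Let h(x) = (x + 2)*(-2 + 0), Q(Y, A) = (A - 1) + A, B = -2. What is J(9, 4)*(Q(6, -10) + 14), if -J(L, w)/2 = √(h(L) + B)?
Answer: 28*I*√6 ≈ 68.586*I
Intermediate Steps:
Q(Y, A) = -1 + 2*A (Q(Y, A) = (-1 + A) + A = -1 + 2*A)
h(x) = -4 - 2*x (h(x) = (2 + x)*(-2) = -4 - 2*x)
J(L, w) = -2*√(-6 - 2*L) (J(L, w) = -2*√((-4 - 2*L) - 2) = -2*√(-6 - 2*L))
J(9, 4)*(Q(6, -10) + 14) = (-2*√(-6 - 2*9))*((-1 + 2*(-10)) + 14) = (-2*√(-6 - 18))*((-1 - 20) + 14) = (-4*I*√6)*(-21 + 14) = -4*I*√6*(-7) = 28*I*√6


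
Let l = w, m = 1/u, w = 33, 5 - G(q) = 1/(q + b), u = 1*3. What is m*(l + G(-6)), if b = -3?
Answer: 343/27 ≈ 12.704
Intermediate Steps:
u = 3
G(q) = 5 - 1/(-3 + q) (G(q) = 5 - 1/(q - 3) = 5 - 1/(-3 + q))
m = ⅓ (m = 1/3 = ⅓ ≈ 0.33333)
l = 33
m*(l + G(-6)) = (33 + (-16 + 5*(-6))/(-3 - 6))/3 = (33 + (-16 - 30)/(-9))/3 = (33 - ⅑*(-46))/3 = (33 + 46/9)/3 = (⅓)*(343/9) = 343/27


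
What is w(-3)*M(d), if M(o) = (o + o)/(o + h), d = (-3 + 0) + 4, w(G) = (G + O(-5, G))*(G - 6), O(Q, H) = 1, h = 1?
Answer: 18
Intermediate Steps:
w(G) = (1 + G)*(-6 + G) (w(G) = (G + 1)*(G - 6) = (1 + G)*(-6 + G))
d = 1 (d = -3 + 4 = 1)
M(o) = 2*o/(1 + o) (M(o) = (o + o)/(o + 1) = (2*o)/(1 + o) = 2*o/(1 + o))
w(-3)*M(d) = (-6 + (-3)² - 5*(-3))*(2*1/(1 + 1)) = (-6 + 9 + 15)*(2*1/2) = 18*(2*1*(½)) = 18*1 = 18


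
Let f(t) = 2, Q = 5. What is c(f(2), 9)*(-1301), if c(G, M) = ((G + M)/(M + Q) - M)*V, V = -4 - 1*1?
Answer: -748075/14 ≈ -53434.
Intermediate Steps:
V = -5 (V = -4 - 1 = -5)
c(G, M) = 5*M - 5*(G + M)/(5 + M) (c(G, M) = ((G + M)/(M + 5) - M)*(-5) = ((G + M)/(5 + M) - M)*(-5) = (-M + (G + M)/(5 + M))*(-5) = 5*M - 5*(G + M)/(5 + M))
c(f(2), 9)*(-1301) = (5*(9² - 1*2 + 4*9)/(5 + 9))*(-1301) = (5*(81 - 2 + 36)/14)*(-1301) = (5*(1/14)*115)*(-1301) = (575/14)*(-1301) = -748075/14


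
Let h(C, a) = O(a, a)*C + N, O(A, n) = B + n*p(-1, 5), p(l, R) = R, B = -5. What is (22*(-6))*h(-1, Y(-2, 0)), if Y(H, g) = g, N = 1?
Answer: -792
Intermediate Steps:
O(A, n) = -5 + 5*n (O(A, n) = -5 + n*5 = -5 + 5*n)
h(C, a) = 1 + C*(-5 + 5*a) (h(C, a) = (-5 + 5*a)*C + 1 = C*(-5 + 5*a) + 1 = 1 + C*(-5 + 5*a))
(22*(-6))*h(-1, Y(-2, 0)) = (22*(-6))*(1 + 5*(-1)*(-1 + 0)) = -132*(1 + 5*(-1)*(-1)) = -132*(1 + 5) = -132*6 = -792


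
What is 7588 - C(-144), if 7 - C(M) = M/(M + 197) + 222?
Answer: 413415/53 ≈ 7800.3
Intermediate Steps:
C(M) = -215 - M/(197 + M) (C(M) = 7 - (M/(M + 197) + 222) = 7 - (M/(197 + M) + 222) = 7 - (222 + M/(197 + M)) = 7 + (-222 - M/(197 + M)) = -215 - M/(197 + M))
7588 - C(-144) = 7588 - (-42355 - 216*(-144))/(197 - 144) = 7588 - (-42355 + 31104)/53 = 7588 - (-11251)/53 = 7588 - 1*(-11251/53) = 7588 + 11251/53 = 413415/53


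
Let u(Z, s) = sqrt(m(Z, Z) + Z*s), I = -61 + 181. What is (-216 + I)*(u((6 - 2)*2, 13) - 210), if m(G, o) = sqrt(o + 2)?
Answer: 20160 - 96*sqrt(104 + sqrt(10)) ≈ 19166.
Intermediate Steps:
I = 120
m(G, o) = sqrt(2 + o)
u(Z, s) = sqrt(sqrt(2 + Z) + Z*s)
(-216 + I)*(u((6 - 2)*2, 13) - 210) = (-216 + 120)*(sqrt(sqrt(2 + (6 - 2)*2) + ((6 - 2)*2)*13) - 210) = -96*(sqrt(sqrt(2 + 4*2) + (4*2)*13) - 210) = -96*(sqrt(sqrt(2 + 8) + 8*13) - 210) = -96*(sqrt(sqrt(10) + 104) - 210) = -96*(sqrt(104 + sqrt(10)) - 210) = -96*(-210 + sqrt(104 + sqrt(10))) = 20160 - 96*sqrt(104 + sqrt(10))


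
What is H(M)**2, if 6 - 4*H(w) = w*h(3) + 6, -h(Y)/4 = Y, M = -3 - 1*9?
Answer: 1296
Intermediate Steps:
M = -12 (M = -3 - 9 = -12)
h(Y) = -4*Y
H(w) = 3*w (H(w) = 3/2 - (w*(-4*3) + 6)/4 = 3/2 - (w*(-12) + 6)/4 = 3/2 - (-12*w + 6)/4 = 3/2 - (6 - 12*w)/4 = 3/2 + (-3/2 + 3*w) = 3*w)
H(M)**2 = (3*(-12))**2 = (-36)**2 = 1296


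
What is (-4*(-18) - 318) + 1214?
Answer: 968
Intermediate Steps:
(-4*(-18) - 318) + 1214 = (72 - 318) + 1214 = -246 + 1214 = 968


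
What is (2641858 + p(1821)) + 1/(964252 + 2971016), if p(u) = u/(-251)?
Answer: 2609494065111167/987752268 ≈ 2.6419e+6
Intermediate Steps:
p(u) = -u/251 (p(u) = u*(-1/251) = -u/251)
(2641858 + p(1821)) + 1/(964252 + 2971016) = (2641858 - 1/251*1821) + 1/(964252 + 2971016) = (2641858 - 1821/251) + 1/3935268 = 663104537/251 + 1/3935268 = 2609494065111167/987752268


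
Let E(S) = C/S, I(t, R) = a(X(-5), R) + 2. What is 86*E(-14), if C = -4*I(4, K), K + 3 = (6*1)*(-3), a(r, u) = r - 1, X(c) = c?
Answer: -688/7 ≈ -98.286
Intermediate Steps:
a(r, u) = -1 + r
K = -21 (K = -3 + (6*1)*(-3) = -3 + 6*(-3) = -3 - 18 = -21)
I(t, R) = -4 (I(t, R) = (-1 - 5) + 2 = -6 + 2 = -4)
C = 16 (C = -4*(-4) = 16)
E(S) = 16/S
86*E(-14) = 86*(16/(-14)) = 86*(16*(-1/14)) = 86*(-8/7) = -688/7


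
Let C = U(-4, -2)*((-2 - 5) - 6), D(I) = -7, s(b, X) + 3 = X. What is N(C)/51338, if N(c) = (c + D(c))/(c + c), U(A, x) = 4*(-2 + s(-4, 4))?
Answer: 45/5339152 ≈ 8.4283e-6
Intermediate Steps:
s(b, X) = -3 + X
U(A, x) = -4 (U(A, x) = 4*(-2 + (-3 + 4)) = 4*(-2 + 1) = 4*(-1) = -4)
C = 52 (C = -4*((-2 - 5) - 6) = -4*(-7 - 6) = -4*(-13) = 52)
N(c) = (-7 + c)/(2*c) (N(c) = (c - 7)/(c + c) = (-7 + c)/((2*c)) = (-7 + c)*(1/(2*c)) = (-7 + c)/(2*c))
N(C)/51338 = ((1/2)*(-7 + 52)/52)/51338 = ((1/2)*(1/52)*45)*(1/51338) = (45/104)*(1/51338) = 45/5339152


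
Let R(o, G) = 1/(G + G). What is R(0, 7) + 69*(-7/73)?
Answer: -6689/1022 ≈ -6.5450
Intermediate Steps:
R(o, G) = 1/(2*G)
R(0, 7) + 69*(-7/73) = (½)/7 + 69*(-7/73) = (½)*(⅐) + 69*(-7*1/73) = 1/14 + 69*(-7/73) = 1/14 - 483/73 = -6689/1022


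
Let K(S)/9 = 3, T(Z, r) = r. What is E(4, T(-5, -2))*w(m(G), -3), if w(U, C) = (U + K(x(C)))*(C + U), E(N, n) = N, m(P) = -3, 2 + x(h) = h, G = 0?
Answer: -576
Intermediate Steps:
x(h) = -2 + h
K(S) = 27 (K(S) = 9*3 = 27)
w(U, C) = (27 + U)*(C + U) (w(U, C) = (U + 27)*(C + U) = (27 + U)*(C + U))
E(4, T(-5, -2))*w(m(G), -3) = 4*((-3)² + 27*(-3) + 27*(-3) - 3*(-3)) = 4*(9 - 81 - 81 + 9) = 4*(-144) = -576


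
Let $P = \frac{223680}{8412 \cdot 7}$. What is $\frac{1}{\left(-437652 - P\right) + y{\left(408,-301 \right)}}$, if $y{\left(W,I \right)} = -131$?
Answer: $- \frac{4907}{2148219821} \approx -2.2842 \cdot 10^{-6}$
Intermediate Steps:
$P = \frac{18640}{4907}$ ($P = \frac{223680}{58884} = 223680 \cdot \frac{1}{58884} = \frac{18640}{4907} \approx 3.7987$)
$\frac{1}{\left(-437652 - P\right) + y{\left(408,-301 \right)}} = \frac{1}{\left(-437652 - \frac{18640}{4907}\right) - 131} = \frac{1}{- \frac{2147577004}{4907} - 131} = \frac{1}{- \frac{2148219821}{4907}} = - \frac{4907}{2148219821}$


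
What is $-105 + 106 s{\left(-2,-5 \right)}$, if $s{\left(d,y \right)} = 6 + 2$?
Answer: $743$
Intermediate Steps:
$s{\left(d,y \right)} = 8$
$-105 + 106 s{\left(-2,-5 \right)} = -105 + 106 \cdot 8 = -105 + 848 = 743$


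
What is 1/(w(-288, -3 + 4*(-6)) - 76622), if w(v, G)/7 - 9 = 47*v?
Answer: -1/171311 ≈ -5.8373e-6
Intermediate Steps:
w(v, G) = 63 + 329*v (w(v, G) = 63 + 7*(47*v) = 63 + 329*v)
1/(w(-288, -3 + 4*(-6)) - 76622) = 1/((63 + 329*(-288)) - 76622) = 1/((63 - 94752) - 76622) = 1/(-94689 - 76622) = 1/(-171311) = -1/171311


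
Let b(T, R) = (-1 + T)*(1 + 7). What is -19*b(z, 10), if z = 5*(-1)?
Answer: 912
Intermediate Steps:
z = -5
b(T, R) = -8 + 8*T (b(T, R) = (-1 + T)*8 = -8 + 8*T)
-19*b(z, 10) = -19*(-8 + 8*(-5)) = -19*(-8 - 40) = -19*(-48) = 912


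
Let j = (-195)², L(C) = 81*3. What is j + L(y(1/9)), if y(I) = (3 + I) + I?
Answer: 38268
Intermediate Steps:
y(I) = 3 + 2*I
L(C) = 243
j = 38025
j + L(y(1/9)) = 38025 + 243 = 38268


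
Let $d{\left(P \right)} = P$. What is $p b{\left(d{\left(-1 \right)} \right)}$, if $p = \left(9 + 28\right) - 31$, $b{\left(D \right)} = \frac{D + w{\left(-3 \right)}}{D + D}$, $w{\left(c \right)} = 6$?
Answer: $-15$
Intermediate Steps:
$b{\left(D \right)} = \frac{6 + D}{2 D}$ ($b{\left(D \right)} = \frac{D + 6}{D + D} = \frac{6 + D}{2 D}$)
$p = 6$ ($p = 37 - 31 = 6$)
$p b{\left(d{\left(-1 \right)} \right)} = 6 \frac{6 - 1}{2 \left(-1\right)} = 6 \cdot \frac{1}{2} \left(-1\right) 5 = 6 \left(- \frac{5}{2}\right) = -15$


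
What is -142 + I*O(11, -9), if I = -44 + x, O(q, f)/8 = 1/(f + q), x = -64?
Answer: -574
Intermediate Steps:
O(q, f) = 8/(f + q)
I = -108 (I = -44 - 64 = -108)
-142 + I*O(11, -9) = -142 - 864/(-9 + 11) = -142 - 864/2 = -142 - 108*4 = -142 - 432 = -574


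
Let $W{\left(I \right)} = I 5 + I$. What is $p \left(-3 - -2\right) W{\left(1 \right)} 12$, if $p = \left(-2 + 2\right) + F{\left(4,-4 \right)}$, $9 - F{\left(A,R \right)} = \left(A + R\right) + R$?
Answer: $-936$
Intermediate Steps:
$W{\left(I \right)} = 6 I$ ($W{\left(I \right)} = 5 I + I = 6 I$)
$F{\left(A,R \right)} = 9 - A - 2 R$ ($F{\left(A,R \right)} = 9 - \left(\left(A + R\right) + R\right) = 9 - \left(A + 2 R\right) = 9 - A - 2 R$)
$p = 13$ ($p = \left(-2 + 2\right) - -13 = 0 + \left(9 - 4 + 8\right) = 0 + 13 = 13$)
$p \left(-3 - -2\right) W{\left(1 \right)} 12 = 13 \left(-3 - -2\right) 6 \cdot 1 \cdot 12 = 13 \left(-3 + 2\right) 6 \cdot 12 = 13 \left(-1\right) 6 \cdot 12 = 13 \left(\left(-6\right) 12\right) = 13 \left(-72\right) = -936$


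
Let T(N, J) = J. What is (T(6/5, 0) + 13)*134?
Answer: 1742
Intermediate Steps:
(T(6/5, 0) + 13)*134 = (0 + 13)*134 = 13*134 = 1742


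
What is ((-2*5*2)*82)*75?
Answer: -123000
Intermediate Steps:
((-2*5*2)*82)*75 = (-10*2*82)*75 = -20*82*75 = -1640*75 = -123000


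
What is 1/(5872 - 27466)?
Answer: -1/21594 ≈ -4.6309e-5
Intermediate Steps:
1/(5872 - 27466) = 1/(-21594) = -1/21594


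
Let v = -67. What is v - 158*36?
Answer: -5755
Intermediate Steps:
v - 158*36 = -67 - 158*36 = -67 - 5688 = -5755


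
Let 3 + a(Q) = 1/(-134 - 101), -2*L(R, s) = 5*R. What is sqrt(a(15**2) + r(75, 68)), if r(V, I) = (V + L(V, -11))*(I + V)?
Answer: I*sqrt(3554392390)/470 ≈ 126.85*I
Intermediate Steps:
L(R, s) = -5*R/2
r(V, I) = -3*V*(I + V)/2 (r(V, I) = (V - 5*V/2)*(I + V) = (-3*V/2)*(I + V) = -3*V*(I + V)/2)
a(Q) = -706/235 (a(Q) = -3 + 1/(-134 - 101) = -3 + 1/(-235) = -3 - 1/235 = -706/235)
sqrt(a(15**2) + r(75, 68)) = sqrt(-706/235 + (3/2)*75*(-1*68 - 1*75)) = sqrt(-706/235 + (3/2)*75*(-68 - 75)) = sqrt(-706/235 + (3/2)*75*(-143)) = sqrt(-706/235 - 32175/2) = sqrt(-7562537/470) = I*sqrt(3554392390)/470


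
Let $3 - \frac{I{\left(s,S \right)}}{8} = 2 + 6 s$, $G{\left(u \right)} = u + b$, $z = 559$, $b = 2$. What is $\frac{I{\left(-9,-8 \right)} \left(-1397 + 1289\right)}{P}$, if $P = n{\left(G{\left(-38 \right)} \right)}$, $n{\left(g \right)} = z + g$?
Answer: $- \frac{47520}{523} \approx -90.86$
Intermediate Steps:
$G{\left(u \right)} = 2 + u$ ($G{\left(u \right)} = u + 2 = 2 + u$)
$I{\left(s,S \right)} = 8 - 48 s$ ($I{\left(s,S \right)} = 24 - 8 \left(2 + 6 s\right) = 24 - \left(16 + 48 s\right) = 8 - 48 s$)
$n{\left(g \right)} = 559 + g$
$P = 523$ ($P = 559 + \left(2 - 38\right) = 559 - 36 = 523$)
$\frac{I{\left(-9,-8 \right)} \left(-1397 + 1289\right)}{P} = \frac{\left(8 - -432\right) \left(-1397 + 1289\right)}{523} = \left(8 + 432\right) \left(-108\right) \frac{1}{523} = 440 \left(-108\right) \frac{1}{523} = \left(-47520\right) \frac{1}{523} = - \frac{47520}{523}$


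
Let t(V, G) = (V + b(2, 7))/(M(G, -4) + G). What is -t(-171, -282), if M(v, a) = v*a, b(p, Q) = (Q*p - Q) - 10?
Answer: 29/141 ≈ 0.20567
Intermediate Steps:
b(p, Q) = -10 - Q + Q*p (b(p, Q) = (-Q + Q*p) - 10 = -10 - Q + Q*p)
M(v, a) = a*v
t(V, G) = -(-3 + V)/(3*G) (t(V, G) = (V + (-10 - 1*7 + 7*2))/(-4*G + G) = (V + (-10 - 7 + 14))/((-3*G)) = (V - 3)*(-1/(3*G)) = (-3 + V)*(-1/(3*G)) = -(-3 + V)/(3*G))
-t(-171, -282) = -(3 - 1*(-171))/(3*(-282)) = -(-1)*(3 + 171)/(3*282) = -(-1)*174/(3*282) = -1*(-29/141) = 29/141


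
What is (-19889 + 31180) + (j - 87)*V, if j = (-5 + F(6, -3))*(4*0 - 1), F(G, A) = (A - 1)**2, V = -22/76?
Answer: 215068/19 ≈ 11319.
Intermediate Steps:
V = -11/38 (V = -22*1/76 = -11/38 ≈ -0.28947)
F(G, A) = (-1 + A)**2
j = -11 (j = (-5 + (-1 - 3)**2)*(4*0 - 1) = (-5 + (-4)**2)*(0 - 1) = (-5 + 16)*(-1) = 11*(-1) = -11)
(-19889 + 31180) + (j - 87)*V = (-19889 + 31180) + (-11 - 87)*(-11/38) = 11291 - 98*(-11/38) = 11291 + 539/19 = 215068/19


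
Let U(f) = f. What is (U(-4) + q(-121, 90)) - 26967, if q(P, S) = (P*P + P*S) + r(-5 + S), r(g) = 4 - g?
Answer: -23301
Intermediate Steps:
q(P, S) = 9 + P² - S + P*S (q(P, S) = (P*P + P*S) + (4 - (-5 + S)) = (P² + P*S) + (4 + (5 - S)) = (P² + P*S) + (9 - S) = 9 + P² - S + P*S)
(U(-4) + q(-121, 90)) - 26967 = (-4 + (9 + (-121)² - 1*90 - 121*90)) - 26967 = (-4 + (9 + 14641 - 90 - 10890)) - 26967 = (-4 + 3670) - 26967 = 3666 - 26967 = -23301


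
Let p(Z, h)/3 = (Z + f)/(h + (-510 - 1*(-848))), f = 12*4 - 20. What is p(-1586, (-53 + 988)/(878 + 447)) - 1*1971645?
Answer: -58990059625/29919 ≈ -1.9717e+6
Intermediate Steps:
f = 28 (f = 48 - 20 = 28)
p(Z, h) = 3*(28 + Z)/(338 + h) (p(Z, h) = 3*((Z + 28)/(h + (-510 - 1*(-848)))) = 3*((28 + Z)/(h + (-510 + 848))) = 3*((28 + Z)/(h + 338)) = 3*((28 + Z)/(338 + h)) = 3*(28 + Z)/(338 + h))
p(-1586, (-53 + 988)/(878 + 447)) - 1*1971645 = 3*(28 - 1586)/(338 + (-53 + 988)/(878 + 447)) - 1*1971645 = 3*(-1558)/(338 + 935/1325) - 1971645 = 3*(-1558)/(338 + 935*(1/1325)) - 1971645 = 3*(-1558)/(338 + 187/265) - 1971645 = 3*(-1558)/(89757/265) - 1971645 = 3*(265/89757)*(-1558) - 1971645 = -412870/29919 - 1971645 = -58990059625/29919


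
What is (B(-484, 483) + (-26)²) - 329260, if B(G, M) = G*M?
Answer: -562356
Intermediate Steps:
(B(-484, 483) + (-26)²) - 329260 = (-484*483 + (-26)²) - 329260 = (-233772 + 676) - 329260 = -233096 - 329260 = -562356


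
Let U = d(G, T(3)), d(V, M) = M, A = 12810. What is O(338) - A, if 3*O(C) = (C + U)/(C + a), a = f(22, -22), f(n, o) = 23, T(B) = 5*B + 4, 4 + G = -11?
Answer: -4624291/361 ≈ -12810.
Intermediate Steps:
G = -15 (G = -4 - 11 = -15)
T(B) = 4 + 5*B
U = 19 (U = 4 + 5*3 = 4 + 15 = 19)
a = 23
O(C) = (19 + C)/(3*(23 + C)) (O(C) = ((C + 19)/(C + 23))/3 = ((19 + C)/(23 + C))/3 = (19 + C)/(3*(23 + C)))
O(338) - A = (19 + 338)/(3*(23 + 338)) - 1*12810 = (⅓)*357/361 - 12810 = (⅓)*(1/361)*357 - 12810 = 119/361 - 12810 = -4624291/361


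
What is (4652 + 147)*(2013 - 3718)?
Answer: -8182295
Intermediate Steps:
(4652 + 147)*(2013 - 3718) = 4799*(-1705) = -8182295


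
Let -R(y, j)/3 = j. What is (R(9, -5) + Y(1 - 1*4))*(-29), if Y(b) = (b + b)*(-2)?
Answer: -783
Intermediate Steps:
Y(b) = -4*b (Y(b) = (2*b)*(-2) = -4*b)
R(y, j) = -3*j
(R(9, -5) + Y(1 - 1*4))*(-29) = (-3*(-5) - 4*(1 - 1*4))*(-29) = (15 - 4*(1 - 4))*(-29) = (15 - 4*(-3))*(-29) = (15 + 12)*(-29) = 27*(-29) = -783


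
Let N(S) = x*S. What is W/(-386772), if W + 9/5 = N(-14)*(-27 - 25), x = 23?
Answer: -83711/1933860 ≈ -0.043287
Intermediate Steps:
N(S) = 23*S
W = 83711/5 (W = -9/5 + (23*(-14))*(-27 - 25) = -9/5 - 322*(-52) = -9/5 + 16744 = 83711/5 ≈ 16742.)
W/(-386772) = (83711/5)/(-386772) = (83711/5)*(-1/386772) = -83711/1933860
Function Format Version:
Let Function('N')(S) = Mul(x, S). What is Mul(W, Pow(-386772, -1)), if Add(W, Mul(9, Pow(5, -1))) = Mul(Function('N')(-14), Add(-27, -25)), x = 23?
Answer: Rational(-83711, 1933860) ≈ -0.043287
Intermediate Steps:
Function('N')(S) = Mul(23, S)
W = Rational(83711, 5) (W = Add(Rational(-9, 5), Mul(Mul(23, -14), Add(-27, -25))) = Add(Rational(-9, 5), Mul(-322, -52)) = Add(Rational(-9, 5), 16744) = Rational(83711, 5) ≈ 16742.)
Mul(W, Pow(-386772, -1)) = Mul(Rational(83711, 5), Pow(-386772, -1)) = Mul(Rational(83711, 5), Rational(-1, 386772)) = Rational(-83711, 1933860)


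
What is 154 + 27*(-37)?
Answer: -845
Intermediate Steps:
154 + 27*(-37) = 154 - 999 = -845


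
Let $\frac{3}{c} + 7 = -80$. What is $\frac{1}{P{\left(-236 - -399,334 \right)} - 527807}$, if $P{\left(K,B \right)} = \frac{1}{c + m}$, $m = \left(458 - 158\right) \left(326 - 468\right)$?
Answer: $- \frac{1235401}{652053295636} \approx -1.8946 \cdot 10^{-6}$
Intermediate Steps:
$c = - \frac{1}{29}$ ($c = \frac{3}{-7 - 80} = \frac{3}{-87} = 3 \left(- \frac{1}{87}\right) = - \frac{1}{29} \approx -0.034483$)
$m = -42600$ ($m = 300 \left(-142\right) = -42600$)
$P{\left(K,B \right)} = - \frac{29}{1235401}$ ($P{\left(K,B \right)} = \frac{1}{- \frac{1}{29} - 42600} = \frac{1}{- \frac{1235401}{29}} = - \frac{29}{1235401}$)
$\frac{1}{P{\left(-236 - -399,334 \right)} - 527807} = \frac{1}{- \frac{29}{1235401} - 527807} = \frac{1}{- \frac{652053295636}{1235401}} = - \frac{1235401}{652053295636}$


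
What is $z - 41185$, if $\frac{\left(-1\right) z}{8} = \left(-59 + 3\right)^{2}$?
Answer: $-66273$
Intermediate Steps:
$z = -25088$ ($z = - 8 \left(-59 + 3\right)^{2} = - 8 \left(-56\right)^{2} = \left(-8\right) 3136 = -25088$)
$z - 41185 = -25088 - 41185 = -66273$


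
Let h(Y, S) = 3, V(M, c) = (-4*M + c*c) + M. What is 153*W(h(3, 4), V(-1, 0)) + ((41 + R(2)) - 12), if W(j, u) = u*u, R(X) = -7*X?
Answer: 1392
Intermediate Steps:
V(M, c) = c² - 3*M (V(M, c) = (-4*M + c²) + M = (c² - 4*M) + M = c² - 3*M)
W(j, u) = u²
153*W(h(3, 4), V(-1, 0)) + ((41 + R(2)) - 12) = 153*(0² - 3*(-1))² + ((41 - 7*2) - 12) = 153*(0 + 3)² + ((41 - 14) - 12) = 153*3² + (27 - 12) = 153*9 + 15 = 1377 + 15 = 1392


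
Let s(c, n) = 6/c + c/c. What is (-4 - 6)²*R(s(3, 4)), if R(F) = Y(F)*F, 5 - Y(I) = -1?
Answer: 1800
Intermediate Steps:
Y(I) = 6 (Y(I) = 5 - 1*(-1) = 5 + 1 = 6)
s(c, n) = 1 + 6/c (s(c, n) = 6/c + 1 = 1 + 6/c)
R(F) = 6*F
(-4 - 6)²*R(s(3, 4)) = (-4 - 6)²*(6*((6 + 3)/3)) = (-10)²*(6*((⅓)*9)) = 100*(6*3) = 100*18 = 1800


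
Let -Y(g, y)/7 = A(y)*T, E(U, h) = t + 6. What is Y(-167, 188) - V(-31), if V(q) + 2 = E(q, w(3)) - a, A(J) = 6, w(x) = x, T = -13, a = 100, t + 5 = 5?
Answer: 642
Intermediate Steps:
t = 0 (t = -5 + 5 = 0)
E(U, h) = 6 (E(U, h) = 0 + 6 = 6)
Y(g, y) = 546 (Y(g, y) = -42*(-13) = -7*(-78) = 546)
V(q) = -96 (V(q) = -2 + (6 - 1*100) = -2 + (6 - 100) = -2 - 94 = -96)
Y(-167, 188) - V(-31) = 546 - 1*(-96) = 546 + 96 = 642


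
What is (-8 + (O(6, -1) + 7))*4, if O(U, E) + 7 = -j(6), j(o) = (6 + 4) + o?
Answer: -96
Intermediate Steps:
j(o) = 10 + o
O(U, E) = -23 (O(U, E) = -7 - (10 + 6) = -7 - 1*16 = -7 - 16 = -23)
(-8 + (O(6, -1) + 7))*4 = (-8 + (-23 + 7))*4 = (-8 - 16)*4 = -24*4 = -96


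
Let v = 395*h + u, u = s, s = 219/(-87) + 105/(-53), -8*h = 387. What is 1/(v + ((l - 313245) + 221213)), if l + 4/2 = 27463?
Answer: -12296/1028973833 ≈ -1.1950e-5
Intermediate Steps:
h = -387/8 (h = -1/8*387 = -387/8 ≈ -48.375)
l = 27461 (l = -2 + 27463 = 27461)
s = -6914/1537 (s = 219*(-1/87) + 105*(-1/53) = -73/29 - 105/53 = -6914/1537 ≈ -4.4984)
u = -6914/1537 ≈ -4.4984
v = -235008817/12296 (v = 395*(-387/8) - 6914/1537 = -152865/8 - 6914/1537 = -235008817/12296 ≈ -19113.)
1/(v + ((l - 313245) + 221213)) = 1/(-235008817/12296 + ((27461 - 313245) + 221213)) = 1/(-235008817/12296 + (-285784 + 221213)) = 1/(-235008817/12296 - 64571) = 1/(-1028973833/12296) = -12296/1028973833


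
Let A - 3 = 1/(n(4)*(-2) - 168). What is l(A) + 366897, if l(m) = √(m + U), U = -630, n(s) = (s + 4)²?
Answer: 366897 + I*√13733882/148 ≈ 3.669e+5 + 25.04*I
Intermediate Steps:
n(s) = (4 + s)²
A = 887/296 (A = 3 + 1/((4 + 4)²*(-2) - 168) = 3 + 1/(8²*(-2) - 168) = 3 + 1/(64*(-2) - 168) = 3 + 1/(-128 - 168) = 3 + 1/(-296) = 3 - 1/296 = 887/296 ≈ 2.9966)
l(m) = √(-630 + m) (l(m) = √(m - 630) = √(-630 + m))
l(A) + 366897 = √(-630 + 887/296) + 366897 = √(-185593/296) + 366897 = I*√13733882/148 + 366897 = 366897 + I*√13733882/148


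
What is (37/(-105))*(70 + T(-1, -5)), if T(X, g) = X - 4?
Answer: -481/21 ≈ -22.905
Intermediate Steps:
T(X, g) = -4 + X
(37/(-105))*(70 + T(-1, -5)) = (37/(-105))*(70 + (-4 - 1)) = (37*(-1/105))*(70 - 5) = -37/105*65 = -481/21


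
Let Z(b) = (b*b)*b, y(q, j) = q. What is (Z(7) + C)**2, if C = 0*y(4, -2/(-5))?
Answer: 117649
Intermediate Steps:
Z(b) = b**3 (Z(b) = b**2*b = b**3)
C = 0 (C = 0*4 = 0)
(Z(7) + C)**2 = (7**3 + 0)**2 = (343 + 0)**2 = 343**2 = 117649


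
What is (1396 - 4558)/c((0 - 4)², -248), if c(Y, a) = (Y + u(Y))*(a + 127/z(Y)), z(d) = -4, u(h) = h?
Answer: 527/1492 ≈ 0.35322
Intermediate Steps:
c(Y, a) = 2*Y*(-127/4 + a) (c(Y, a) = (Y + Y)*(a + 127/(-4)) = (2*Y)*(a + 127*(-¼)) = (2*Y)*(a - 127/4) = (2*Y)*(-127/4 + a) = 2*Y*(-127/4 + a))
(1396 - 4558)/c((0 - 4)², -248) = (1396 - 4558)/(((0 - 4)²*(-127 + 4*(-248))/2)) = -3162*1/(8*(-127 - 992)) = -3162/((½)*16*(-1119)) = -3162/(-8952) = -3162*(-1/8952) = 527/1492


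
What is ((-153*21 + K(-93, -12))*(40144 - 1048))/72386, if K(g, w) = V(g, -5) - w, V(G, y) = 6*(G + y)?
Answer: -74067372/36193 ≈ -2046.5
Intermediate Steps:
V(G, y) = 6*G + 6*y
K(g, w) = -30 - w + 6*g (K(g, w) = (6*g + 6*(-5)) - w = (6*g - 30) - w = (-30 + 6*g) - w = -30 - w + 6*g)
((-153*21 + K(-93, -12))*(40144 - 1048))/72386 = ((-153*21 + (-30 - 1*(-12) + 6*(-93)))*(40144 - 1048))/72386 = ((-3213 + (-30 + 12 - 558))*39096)*(1/72386) = ((-3213 - 576)*39096)*(1/72386) = -3789*39096*(1/72386) = -148134744*1/72386 = -74067372/36193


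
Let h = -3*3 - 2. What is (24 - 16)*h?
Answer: -88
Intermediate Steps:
h = -11 (h = -9 - 2 = -11)
(24 - 16)*h = (24 - 16)*(-11) = 8*(-11) = -88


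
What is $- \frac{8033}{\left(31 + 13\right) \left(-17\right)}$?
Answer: $\frac{8033}{748} \approx 10.739$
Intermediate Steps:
$- \frac{8033}{\left(31 + 13\right) \left(-17\right)} = - \frac{8033}{44 \left(-17\right)} = - \frac{8033}{-748} = \left(-8033\right) \left(- \frac{1}{748}\right) = \frac{8033}{748}$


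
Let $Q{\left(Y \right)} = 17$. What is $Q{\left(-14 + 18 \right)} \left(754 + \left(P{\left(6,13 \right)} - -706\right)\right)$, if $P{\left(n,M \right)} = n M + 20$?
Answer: $26486$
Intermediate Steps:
$P{\left(n,M \right)} = 20 + M n$ ($P{\left(n,M \right)} = M n + 20 = 20 + M n$)
$Q{\left(-14 + 18 \right)} \left(754 + \left(P{\left(6,13 \right)} - -706\right)\right) = 17 \left(754 + \left(\left(20 + 13 \cdot 6\right) - -706\right)\right) = 17 \left(754 + \left(\left(20 + 78\right) + 706\right)\right) = 17 \left(754 + \left(98 + 706\right)\right) = 17 \left(754 + 804\right) = 17 \cdot 1558 = 26486$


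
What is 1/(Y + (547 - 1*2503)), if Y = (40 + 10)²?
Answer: 1/544 ≈ 0.0018382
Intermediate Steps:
Y = 2500 (Y = 50² = 2500)
1/(Y + (547 - 1*2503)) = 1/(2500 + (547 - 1*2503)) = 1/(2500 + (547 - 2503)) = 1/(2500 - 1956) = 1/544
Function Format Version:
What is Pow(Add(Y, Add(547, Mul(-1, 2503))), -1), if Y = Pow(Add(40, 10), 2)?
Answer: Rational(1, 544) ≈ 0.0018382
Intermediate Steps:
Y = 2500 (Y = Pow(50, 2) = 2500)
Pow(Add(Y, Add(547, Mul(-1, 2503))), -1) = Pow(Add(2500, Add(547, Mul(-1, 2503))), -1) = Pow(Add(2500, Add(547, -2503)), -1) = Pow(Add(2500, -1956), -1) = Pow(544, -1) = Rational(1, 544)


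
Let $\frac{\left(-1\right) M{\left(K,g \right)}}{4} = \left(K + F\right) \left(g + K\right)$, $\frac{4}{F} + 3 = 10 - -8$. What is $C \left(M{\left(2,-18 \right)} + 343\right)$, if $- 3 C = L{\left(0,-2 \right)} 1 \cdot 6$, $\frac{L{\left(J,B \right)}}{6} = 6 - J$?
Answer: $- \frac{175704}{5} \approx -35141.0$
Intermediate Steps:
$F = \frac{4}{15}$ ($F = \frac{4}{-3 + \left(10 - -8\right)} = \frac{4}{-3 + \left(10 + 8\right)} = \frac{4}{-3 + 18} = \frac{4}{15} \approx 0.26667$)
$M{\left(K,g \right)} = - 4 \left(\frac{4}{15} + K\right) \left(K + g\right)$ ($M{\left(K,g \right)} = - 4 \left(K + \frac{4}{15}\right) \left(g + K\right) = - 4 \left(\frac{4}{15} + K\right) \left(K + g\right)$)
$L{\left(J,B \right)} = 36 - 6 J$ ($L{\left(J,B \right)} = 6 \left(6 - J\right) = 36 - 6 J$)
$C = -72$ ($C = - \frac{\left(36 - 0\right) 1 \cdot 6}{3} = - \frac{\left(36 + 0\right) 1 \cdot 6}{3} = - \frac{36 \cdot 1 \cdot 6}{3} = - \frac{36 \cdot 6}{3} = \left(- \frac{1}{3}\right) 216 = -72$)
$C \left(M{\left(2,-18 \right)} + 343\right) = - 72 \left(\left(- 4 \cdot 2^{2} - \frac{32}{15} - - \frac{96}{5} - 8 \left(-18\right)\right) + 343\right) = - 72 \left(\left(\left(-4\right) 4 - \frac{32}{15} + \frac{96}{5} + 144\right) + 343\right) = - 72 \left(\left(-16 - \frac{32}{15} + \frac{96}{5} + 144\right) + 343\right) = - 72 \left(\frac{2176}{15} + 343\right) = \left(-72\right) \frac{7321}{15} = - \frac{175704}{5}$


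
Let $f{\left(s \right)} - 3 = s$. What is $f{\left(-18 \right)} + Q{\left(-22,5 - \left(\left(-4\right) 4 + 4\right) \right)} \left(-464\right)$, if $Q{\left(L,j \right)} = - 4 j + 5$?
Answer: $29217$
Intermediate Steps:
$f{\left(s \right)} = 3 + s$
$Q{\left(L,j \right)} = 5 - 4 j$
$f{\left(-18 \right)} + Q{\left(-22,5 - \left(\left(-4\right) 4 + 4\right) \right)} \left(-464\right) = \left(3 - 18\right) + \left(5 - 4 \left(5 - \left(\left(-4\right) 4 + 4\right)\right)\right) \left(-464\right) = -15 + \left(5 - 4 \left(5 - \left(-16 + 4\right)\right)\right) \left(-464\right) = -15 + \left(5 - 4 \left(5 - -12\right)\right) \left(-464\right) = -15 + \left(5 - 4 \left(5 + 12\right)\right) \left(-464\right) = -15 + \left(5 - 68\right) \left(-464\right) = -15 - -29232 = -15 + 29232 = 29217$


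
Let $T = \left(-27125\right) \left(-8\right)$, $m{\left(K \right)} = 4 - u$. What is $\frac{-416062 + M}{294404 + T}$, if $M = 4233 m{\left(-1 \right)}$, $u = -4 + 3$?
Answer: $- \frac{394897}{511404} \approx -0.77218$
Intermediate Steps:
$u = -1$
$m{\left(K \right)} = 5$ ($m{\left(K \right)} = 4 - -1 = 4 + 1 = 5$)
$T = 217000$
$M = 21165$ ($M = 4233 \cdot 5 = 21165$)
$\frac{-416062 + M}{294404 + T} = \frac{-416062 + 21165}{294404 + 217000} = - \frac{394897}{511404}$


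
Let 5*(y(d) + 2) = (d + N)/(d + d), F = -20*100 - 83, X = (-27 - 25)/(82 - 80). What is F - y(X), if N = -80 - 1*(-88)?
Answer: -270539/130 ≈ -2081.1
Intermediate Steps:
X = -26 (X = -52/2 = -52*½ = -26)
F = -2083 (F = -2000 - 83 = -2083)
N = 8 (N = -80 + 88 = 8)
y(d) = -2 + (8 + d)/(10*d) (y(d) = -2 + ((d + 8)/(d + d))/5 = -2 + ((8 + d)/((2*d)))/5 = -2 + ((8 + d)*(1/(2*d)))/5 = -2 + ((8 + d)/(2*d))/5 = -2 + (8 + d)/(10*d))
F - y(X) = -2083 - (8 - 19*(-26))/(10*(-26)) = -2083 - (-1)*(8 + 494)/(10*26) = -2083 - (-1)*502/(10*26) = -2083 - 1*(-251/130) = -2083 + 251/130 = -270539/130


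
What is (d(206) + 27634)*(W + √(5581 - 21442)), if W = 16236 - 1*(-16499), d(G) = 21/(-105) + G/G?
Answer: 904625178 + 138174*I*√15861/5 ≈ 9.0463e+8 + 3.4803e+6*I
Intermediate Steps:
d(G) = ⅘ (d(G) = 21*(-1/105) + 1 = -⅕ + 1 = ⅘)
W = 32735 (W = 16236 + 16499 = 32735)
(d(206) + 27634)*(W + √(5581 - 21442)) = (⅘ + 27634)*(32735 + √(5581 - 21442)) = 138174*(32735 + √(-15861))/5 = 138174*(32735 + I*√15861)/5 = 904625178 + 138174*I*√15861/5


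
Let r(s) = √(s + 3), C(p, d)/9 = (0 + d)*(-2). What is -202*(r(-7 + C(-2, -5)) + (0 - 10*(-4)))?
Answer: -8080 - 202*√86 ≈ -9953.3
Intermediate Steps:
C(p, d) = -18*d (C(p, d) = 9*((0 + d)*(-2)) = 9*(d*(-2)) = 9*(-2*d) = -18*d)
r(s) = √(3 + s)
-202*(r(-7 + C(-2, -5)) + (0 - 10*(-4))) = -202*(√(3 + (-7 - 18*(-5))) + (0 - 10*(-4))) = -202*(√(3 + (-7 + 90)) + (0 + 40)) = -202*(√(3 + 83) + 40) = -202*(√86 + 40) = -202*(40 + √86) = -8080 - 202*√86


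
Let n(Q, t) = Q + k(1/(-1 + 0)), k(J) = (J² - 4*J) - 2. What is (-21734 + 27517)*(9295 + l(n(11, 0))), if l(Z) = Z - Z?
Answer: 53752985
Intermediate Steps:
k(J) = -2 + J² - 4*J
n(Q, t) = 3 + Q (n(Q, t) = Q + (-2 + (1/(-1 + 0))² - 4/(-1 + 0)) = Q + (-2 + (1/(-1))² - 4/(-1)) = Q + (-2 + (-1)² - 4*(-1)) = Q + (-2 + 1 + 4) = Q + 3 = 3 + Q)
l(Z) = 0
(-21734 + 27517)*(9295 + l(n(11, 0))) = (-21734 + 27517)*(9295 + 0) = 5783*9295 = 53752985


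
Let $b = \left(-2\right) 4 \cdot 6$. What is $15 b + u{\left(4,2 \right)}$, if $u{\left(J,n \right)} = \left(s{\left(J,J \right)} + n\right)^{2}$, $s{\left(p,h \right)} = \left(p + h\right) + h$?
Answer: $-524$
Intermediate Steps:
$s{\left(p,h \right)} = p + 2 h$ ($s{\left(p,h \right)} = \left(h + p\right) + h = p + 2 h$)
$b = -48$ ($b = \left(-8\right) 6 = -48$)
$u{\left(J,n \right)} = \left(n + 3 J\right)^{2}$ ($u{\left(J,n \right)} = \left(\left(J + 2 J\right) + n\right)^{2} = \left(3 J + n\right)^{2} = \left(n + 3 J\right)^{2}$)
$15 b + u{\left(4,2 \right)} = 15 \left(-48\right) + \left(2 + 3 \cdot 4\right)^{2} = -720 + \left(2 + 12\right)^{2} = -720 + 14^{2} = -720 + 196 = -524$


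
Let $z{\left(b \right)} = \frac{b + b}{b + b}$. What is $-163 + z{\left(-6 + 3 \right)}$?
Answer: $-162$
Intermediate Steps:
$z{\left(b \right)} = 1$ ($z{\left(b \right)} = \frac{2 b}{2 b} = 2 b \frac{1}{2 b} = 1$)
$-163 + z{\left(-6 + 3 \right)} = -163 + 1 = -162$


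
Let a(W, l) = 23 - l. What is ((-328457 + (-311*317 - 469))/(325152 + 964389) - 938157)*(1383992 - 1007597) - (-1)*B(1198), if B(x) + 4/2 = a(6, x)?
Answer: -6599417255516703/18689 ≈ -3.5312e+11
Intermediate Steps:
B(x) = 21 - x (B(x) = -2 + (23 - x) = 21 - x)
((-328457 + (-311*317 - 469))/(325152 + 964389) - 938157)*(1383992 - 1007597) - (-1)*B(1198) = ((-328457 + (-311*317 - 469))/(325152 + 964389) - 938157)*(1383992 - 1007597) - (-1)*(21 - 1*1198) = ((-328457 + (-98587 - 469))/1289541 - 938157)*376395 - (-1)*(21 - 1198) = ((-328457 - 99056)*(1/1289541) - 938157)*376395 - (-1)*(-1177) = (-427513*1/1289541 - 938157)*376395 - 1*1177 = (-427513/1289541 - 938157)*376395 - 1177 = -1209792343450/1289541*376395 - 1177 = -6599417233519750/18689 - 1177 = -6599417255516703/18689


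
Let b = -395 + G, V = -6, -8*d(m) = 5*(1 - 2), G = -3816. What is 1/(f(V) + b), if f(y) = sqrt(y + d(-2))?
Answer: -33688/141860211 - 2*I*sqrt(86)/141860211 ≈ -0.00023747 - 1.3074e-7*I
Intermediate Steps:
d(m) = 5/8 (d(m) = -5*(1 - 2)/8 = -5*(-1)/8 = -1/8*(-5) = 5/8)
b = -4211 (b = -395 - 3816 = -4211)
f(y) = sqrt(5/8 + y) (f(y) = sqrt(y + 5/8) = sqrt(5/8 + y))
1/(f(V) + b) = 1/(sqrt(10 + 16*(-6))/4 - 4211) = 1/(sqrt(10 - 96)/4 - 4211) = 1/(sqrt(-86)/4 - 4211) = 1/((I*sqrt(86))/4 - 4211) = 1/(I*sqrt(86)/4 - 4211) = 1/(-4211 + I*sqrt(86)/4)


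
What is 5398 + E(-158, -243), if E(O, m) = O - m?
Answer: 5483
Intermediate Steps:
5398 + E(-158, -243) = 5398 + (-158 - 1*(-243)) = 5398 + (-158 + 243) = 5398 + 85 = 5483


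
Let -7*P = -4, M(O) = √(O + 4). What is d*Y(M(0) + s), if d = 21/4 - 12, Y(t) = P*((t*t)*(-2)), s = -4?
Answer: 216/7 ≈ 30.857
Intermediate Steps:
M(O) = √(4 + O)
P = 4/7 (P = -⅐*(-4) = 4/7 ≈ 0.57143)
Y(t) = -8*t²/7 (Y(t) = 4*((t*t)*(-2))/7 = 4*(t²*(-2))/7 = 4*(-2*t²)/7 = -8*t²/7)
d = -27/4 (d = 21*(¼) - 12 = 21/4 - 12 = -27/4 ≈ -6.7500)
d*Y(M(0) + s) = -(-54)*(√(4 + 0) - 4)²/7 = -(-54)*(√4 - 4)²/7 = -(-54)*(2 - 4)²/7 = -(-54)*(-2)²/7 = -(-54)*4/7 = -27/4*(-32/7) = 216/7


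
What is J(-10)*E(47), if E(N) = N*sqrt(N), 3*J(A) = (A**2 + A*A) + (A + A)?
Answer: 2820*sqrt(47) ≈ 19333.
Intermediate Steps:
J(A) = 2*A/3 + 2*A**2/3 (J(A) = ((A**2 + A*A) + (A + A))/3 = ((A**2 + A**2) + 2*A)/3 = (2*A**2 + 2*A)/3 = (2*A + 2*A**2)/3 = 2*A/3 + 2*A**2/3)
E(N) = N**(3/2)
J(-10)*E(47) = ((2/3)*(-10)*(1 - 10))*47**(3/2) = ((2/3)*(-10)*(-9))*(47*sqrt(47)) = 60*(47*sqrt(47)) = 2820*sqrt(47)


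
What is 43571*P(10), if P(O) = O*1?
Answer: 435710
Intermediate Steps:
P(O) = O
43571*P(10) = 43571*10 = 435710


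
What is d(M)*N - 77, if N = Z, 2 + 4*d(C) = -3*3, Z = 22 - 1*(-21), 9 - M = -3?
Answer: -781/4 ≈ -195.25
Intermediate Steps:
M = 12 (M = 9 - 1*(-3) = 9 + 3 = 12)
Z = 43 (Z = 22 + 21 = 43)
d(C) = -11/4 (d(C) = -1/2 + (-3*3)/4 = -1/2 + (1/4)*(-9) = -1/2 - 9/4 = -11/4)
N = 43
d(M)*N - 77 = -11/4*43 - 77 = -473/4 - 77 = -781/4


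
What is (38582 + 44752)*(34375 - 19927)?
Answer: 1204009632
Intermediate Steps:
(38582 + 44752)*(34375 - 19927) = 83334*14448 = 1204009632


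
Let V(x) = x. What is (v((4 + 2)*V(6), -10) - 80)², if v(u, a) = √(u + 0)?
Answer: 5476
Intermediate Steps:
v(u, a) = √u
(v((4 + 2)*V(6), -10) - 80)² = (√((4 + 2)*6) - 80)² = (√(6*6) - 80)² = (√36 - 80)² = (6 - 80)² = (-74)² = 5476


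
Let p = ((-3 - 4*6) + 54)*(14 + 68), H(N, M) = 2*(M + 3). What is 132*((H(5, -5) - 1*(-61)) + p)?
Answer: 299772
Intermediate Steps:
H(N, M) = 6 + 2*M (H(N, M) = 2*(3 + M) = 6 + 2*M)
p = 2214 (p = ((-3 - 1*24) + 54)*82 = ((-3 - 24) + 54)*82 = (-27 + 54)*82 = 27*82 = 2214)
132*((H(5, -5) - 1*(-61)) + p) = 132*(((6 + 2*(-5)) - 1*(-61)) + 2214) = 132*(((6 - 10) + 61) + 2214) = 132*((-4 + 61) + 2214) = 132*(57 + 2214) = 132*2271 = 299772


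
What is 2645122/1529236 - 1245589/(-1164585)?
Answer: 2492634472187/890462653530 ≈ 2.7993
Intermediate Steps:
2645122/1529236 - 1245589/(-1164585) = 2645122*(1/1529236) - 1245589*(-1/1164585) = 1322561/764618 + 1245589/1164585 = 2492634472187/890462653530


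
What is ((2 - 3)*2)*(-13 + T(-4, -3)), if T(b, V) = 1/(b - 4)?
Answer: 105/4 ≈ 26.250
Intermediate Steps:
T(b, V) = 1/(-4 + b)
((2 - 3)*2)*(-13 + T(-4, -3)) = ((2 - 3)*2)*(-13 + 1/(-4 - 4)) = (-1*2)*(-13 + 1/(-8)) = -2*(-13 - 1/8) = -2*(-105/8) = 105/4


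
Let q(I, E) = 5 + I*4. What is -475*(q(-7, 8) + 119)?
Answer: -45600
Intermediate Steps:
q(I, E) = 5 + 4*I
-475*(q(-7, 8) + 119) = -475*((5 + 4*(-7)) + 119) = -475*((5 - 28) + 119) = -475*(-23 + 119) = -475*96 = -45600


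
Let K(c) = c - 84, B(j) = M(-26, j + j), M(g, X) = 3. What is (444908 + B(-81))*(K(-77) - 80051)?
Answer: -35687201132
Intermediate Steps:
B(j) = 3
K(c) = -84 + c
(444908 + B(-81))*(K(-77) - 80051) = (444908 + 3)*((-84 - 77) - 80051) = 444911*(-161 - 80051) = 444911*(-80212) = -35687201132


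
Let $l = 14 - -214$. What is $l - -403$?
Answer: $631$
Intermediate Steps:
$l = 228$ ($l = 14 + 214 = 228$)
$l - -403 = 228 - -403 = 228 + 403 = 631$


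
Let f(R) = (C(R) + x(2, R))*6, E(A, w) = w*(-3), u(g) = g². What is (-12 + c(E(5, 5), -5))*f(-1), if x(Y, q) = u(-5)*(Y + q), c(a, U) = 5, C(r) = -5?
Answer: -840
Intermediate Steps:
E(A, w) = -3*w
x(Y, q) = 25*Y + 25*q (x(Y, q) = (-5)²*(Y + q) = 25*(Y + q) = 25*Y + 25*q)
f(R) = 270 + 150*R (f(R) = (-5 + (25*2 + 25*R))*6 = (-5 + (50 + 25*R))*6 = (45 + 25*R)*6 = 270 + 150*R)
(-12 + c(E(5, 5), -5))*f(-1) = (-12 + 5)*(270 + 150*(-1)) = -7*(270 - 150) = -7*120 = -840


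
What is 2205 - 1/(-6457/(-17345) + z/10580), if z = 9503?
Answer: 102780064375/46628919 ≈ 2204.2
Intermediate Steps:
2205 - 1/(-6457/(-17345) + z/10580) = 2205 - 1/(-6457/(-17345) + 9503/10580) = 2205 - 1/(-6457*(-1/17345) + 9503*(1/10580)) = 2205 - 1/(6457/17345 + 9503/10580) = 2205 - 1/46628919/36702020 = 2205 - 1*36702020/46628919 = 2205 - 36702020/46628919 = 102780064375/46628919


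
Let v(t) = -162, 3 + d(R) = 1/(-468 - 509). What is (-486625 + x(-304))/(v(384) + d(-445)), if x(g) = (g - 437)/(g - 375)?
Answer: 161409014209/54729437 ≈ 2949.2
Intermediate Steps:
d(R) = -2932/977 (d(R) = -3 + 1/(-468 - 509) = -3 + 1/(-977) = -3 - 1/977 = -2932/977)
x(g) = (-437 + g)/(-375 + g)
(-486625 + x(-304))/(v(384) + d(-445)) = (-486625 + (-437 - 304)/(-375 - 304))/(-162 - 2932/977) = (-486625 - 741/(-679))/(-161206/977) = (-486625 - 1/679*(-741))*(-977/161206) = (-486625 + 741/679)*(-977/161206) = -330417634/679*(-977/161206) = 161409014209/54729437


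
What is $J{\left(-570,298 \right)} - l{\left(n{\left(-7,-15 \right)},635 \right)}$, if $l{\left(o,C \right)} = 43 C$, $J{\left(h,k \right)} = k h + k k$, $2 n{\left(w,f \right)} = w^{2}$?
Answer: $-108361$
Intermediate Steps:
$n{\left(w,f \right)} = \frac{w^{2}}{2}$
$J{\left(h,k \right)} = k^{2} + h k$ ($J{\left(h,k \right)} = h k + k^{2} = k^{2} + h k$)
$J{\left(-570,298 \right)} - l{\left(n{\left(-7,-15 \right)},635 \right)} = 298 \left(-570 + 298\right) - 43 \cdot 635 = 298 \left(-272\right) - 27305 = -81056 - 27305 = -108361$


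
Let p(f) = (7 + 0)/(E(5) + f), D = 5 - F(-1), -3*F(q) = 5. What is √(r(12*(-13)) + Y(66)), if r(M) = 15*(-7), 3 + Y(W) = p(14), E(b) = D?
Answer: 5*I*√16554/62 ≈ 10.376*I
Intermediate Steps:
F(q) = -5/3 (F(q) = -⅓*5 = -5/3)
D = 20/3 (D = 5 - 1*(-5/3) = 5 + 5/3 = 20/3 ≈ 6.6667)
E(b) = 20/3
p(f) = 7/(20/3 + f) (p(f) = (7 + 0)/(20/3 + f) = 7/(20/3 + f))
Y(W) = -165/62 (Y(W) = -3 + 21/(20 + 3*14) = -3 + 21/(20 + 42) = -3 + 21/62 = -165/62)
r(M) = -105
√(r(12*(-13)) + Y(66)) = √(-105 - 165/62) = √(-6675/62) = 5*I*√16554/62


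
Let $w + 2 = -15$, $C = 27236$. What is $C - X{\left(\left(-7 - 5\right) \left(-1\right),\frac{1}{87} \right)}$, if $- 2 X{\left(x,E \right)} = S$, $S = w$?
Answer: $\frac{54455}{2} \approx 27228.0$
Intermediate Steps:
$w = -17$ ($w = -2 - 15 = -17$)
$S = -17$
$X{\left(x,E \right)} = \frac{17}{2}$ ($X{\left(x,E \right)} = \left(- \frac{1}{2}\right) \left(-17\right) = \frac{17}{2}$)
$C - X{\left(\left(-7 - 5\right) \left(-1\right),\frac{1}{87} \right)} = 27236 - \frac{17}{2} = \frac{54455}{2}$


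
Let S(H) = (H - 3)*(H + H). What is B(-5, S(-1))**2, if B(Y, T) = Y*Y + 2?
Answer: 729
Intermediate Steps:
S(H) = 2*H*(-3 + H) (S(H) = (-3 + H)*(2*H) = 2*H*(-3 + H))
B(Y, T) = 2 + Y**2 (B(Y, T) = Y**2 + 2 = 2 + Y**2)
B(-5, S(-1))**2 = (2 + (-5)**2)**2 = (2 + 25)**2 = 27**2 = 729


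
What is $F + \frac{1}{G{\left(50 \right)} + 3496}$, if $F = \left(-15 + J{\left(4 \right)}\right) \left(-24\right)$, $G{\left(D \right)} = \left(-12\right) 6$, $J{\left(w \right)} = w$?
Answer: $\frac{903937}{3424} \approx 264.0$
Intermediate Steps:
$G{\left(D \right)} = -72$
$F = 264$ ($F = \left(-15 + 4\right) \left(-24\right) = \left(-11\right) \left(-24\right) = 264$)
$F + \frac{1}{G{\left(50 \right)} + 3496} = 264 + \frac{1}{-72 + 3496} = 264 + \frac{1}{3424} = \frac{903937}{3424}$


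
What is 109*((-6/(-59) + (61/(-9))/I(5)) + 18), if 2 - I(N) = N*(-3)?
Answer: 17418745/9027 ≈ 1929.6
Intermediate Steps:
I(N) = 2 + 3*N (I(N) = 2 - N*(-3) = 2 - (-3)*N = 2 + 3*N)
109*((-6/(-59) + (61/(-9))/I(5)) + 18) = 109*((-6/(-59) + (61/(-9))/(2 + 3*5)) + 18) = 109*((-6*(-1/59) + (61*(-⅑))/(2 + 15)) + 18) = 109*((6/59 - 61/9/17) + 18) = 109*((6/59 - 61/9*1/17) + 18) = 109*((6/59 - 61/153) + 18) = 109*(-2681/9027 + 18) = 109*(159805/9027) = 17418745/9027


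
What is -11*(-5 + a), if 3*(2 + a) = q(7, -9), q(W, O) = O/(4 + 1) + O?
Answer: 583/5 ≈ 116.60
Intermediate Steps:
q(W, O) = 6*O/5 (q(W, O) = O/5 + O = 6*O/5)
a = -28/5 (a = -2 + ((6/5)*(-9))/3 = -2 + (⅓)*(-54/5) = -2 - 18/5 = -28/5 ≈ -5.6000)
-11*(-5 + a) = -11*(-5 - 28/5) = -11*(-53/5) = 583/5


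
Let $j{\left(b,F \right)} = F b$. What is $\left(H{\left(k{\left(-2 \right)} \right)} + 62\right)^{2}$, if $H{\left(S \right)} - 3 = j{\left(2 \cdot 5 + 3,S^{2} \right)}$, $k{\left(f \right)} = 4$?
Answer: $74529$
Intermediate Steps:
$H{\left(S \right)} = 3 + 13 S^{2}$ ($H{\left(S \right)} = 3 + S^{2} \left(2 \cdot 5 + 3\right) = 3 + S^{2} \left(10 + 3\right) = 3 + S^{2} \cdot 13 = 3 + 13 S^{2}$)
$\left(H{\left(k{\left(-2 \right)} \right)} + 62\right)^{2} = \left(\left(3 + 13 \cdot 4^{2}\right) + 62\right)^{2} = \left(\left(3 + 13 \cdot 16\right) + 62\right)^{2} = \left(\left(3 + 208\right) + 62\right)^{2} = \left(211 + 62\right)^{2} = 273^{2} = 74529$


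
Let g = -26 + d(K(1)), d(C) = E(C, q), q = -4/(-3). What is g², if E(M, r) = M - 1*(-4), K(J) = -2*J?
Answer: 576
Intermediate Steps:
q = 4/3 (q = -4*(-⅓) = 4/3 ≈ 1.3333)
E(M, r) = 4 + M (E(M, r) = M + 4 = 4 + M)
d(C) = 4 + C
g = -24 (g = -26 + (4 - 2*1) = -26 + (4 - 2) = -26 + 2 = -24)
g² = (-24)² = 576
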